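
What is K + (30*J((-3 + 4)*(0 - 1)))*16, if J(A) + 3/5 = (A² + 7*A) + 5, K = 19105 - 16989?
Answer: 1348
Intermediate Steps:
K = 2116
J(A) = 22/5 + A² + 7*A (J(A) = -⅗ + ((A² + 7*A) + 5) = -⅗ + (5 + A² + 7*A) = 22/5 + A² + 7*A)
K + (30*J((-3 + 4)*(0 - 1)))*16 = 2116 + (30*(22/5 + ((-3 + 4)*(0 - 1))² + 7*((-3 + 4)*(0 - 1))))*16 = 2116 + (30*(22/5 + (1*(-1))² + 7*(1*(-1))))*16 = 2116 + (30*(22/5 + (-1)² + 7*(-1)))*16 = 2116 + (30*(22/5 + 1 - 7))*16 = 2116 + (30*(-8/5))*16 = 2116 - 48*16 = 2116 - 768 = 1348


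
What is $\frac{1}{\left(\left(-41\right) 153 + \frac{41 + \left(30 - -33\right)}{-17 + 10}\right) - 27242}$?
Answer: $- \frac{7}{234709} \approx -2.9824 \cdot 10^{-5}$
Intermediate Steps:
$\frac{1}{\left(\left(-41\right) 153 + \frac{41 + \left(30 - -33\right)}{-17 + 10}\right) - 27242} = \frac{1}{\left(-6273 + \frac{41 + \left(30 + 33\right)}{-7}\right) - 27242} = \frac{1}{\left(-6273 + \left(41 + 63\right) \left(- \frac{1}{7}\right)\right) - 27242} = \frac{1}{\left(-6273 + 104 \left(- \frac{1}{7}\right)\right) - 27242} = \frac{1}{\left(-6273 - \frac{104}{7}\right) - 27242} = \frac{1}{- \frac{44015}{7} - 27242} = \frac{1}{- \frac{234709}{7}} = - \frac{7}{234709}$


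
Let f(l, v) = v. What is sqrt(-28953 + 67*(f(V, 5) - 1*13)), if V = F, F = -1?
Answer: I*sqrt(29489) ≈ 171.72*I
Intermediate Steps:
V = -1
sqrt(-28953 + 67*(f(V, 5) - 1*13)) = sqrt(-28953 + 67*(5 - 1*13)) = sqrt(-28953 + 67*(5 - 13)) = sqrt(-28953 + 67*(-8)) = sqrt(-28953 - 536) = sqrt(-29489) = I*sqrt(29489)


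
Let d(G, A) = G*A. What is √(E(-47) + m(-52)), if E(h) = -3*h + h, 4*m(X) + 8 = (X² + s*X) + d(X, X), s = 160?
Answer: 2*I*√159 ≈ 25.219*I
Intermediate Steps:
d(G, A) = A*G
m(X) = -2 + X²/2 + 40*X (m(X) = -2 + ((X² + 160*X) + X*X)/4 = -2 + ((X² + 160*X) + X²)/4 = -2 + (2*X² + 160*X)/4 = -2 + (X²/2 + 40*X) = -2 + X²/2 + 40*X)
E(h) = -2*h
√(E(-47) + m(-52)) = √(-2*(-47) + (-2 + (½)*(-52)² + 40*(-52))) = √(94 + (-2 + (½)*2704 - 2080)) = √(94 + (-2 + 1352 - 2080)) = √(94 - 730) = √(-636) = 2*I*√159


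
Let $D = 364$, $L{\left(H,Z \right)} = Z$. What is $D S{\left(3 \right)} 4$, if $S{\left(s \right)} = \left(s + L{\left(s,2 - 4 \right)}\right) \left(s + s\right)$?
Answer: $8736$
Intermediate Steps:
$S{\left(s \right)} = 2 s \left(-2 + s\right)$ ($S{\left(s \right)} = \left(s + \left(2 - 4\right)\right) \left(s + s\right) = \left(s - 2\right) 2 s = \left(-2 + s\right) 2 s = 2 s \left(-2 + s\right)$)
$D S{\left(3 \right)} 4 = 364 \cdot 2 \cdot 3 \left(-2 + 3\right) 4 = 364 \cdot 2 \cdot 3 \cdot 1 \cdot 4 = 364 \cdot 6 \cdot 4 = 364 \cdot 24 = 8736$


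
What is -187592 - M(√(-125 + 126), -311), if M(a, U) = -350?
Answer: -187242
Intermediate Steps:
-187592 - M(√(-125 + 126), -311) = -187592 - 1*(-350) = -187592 + 350 = -187242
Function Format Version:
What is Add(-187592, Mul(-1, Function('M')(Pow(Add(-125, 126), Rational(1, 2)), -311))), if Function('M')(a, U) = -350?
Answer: -187242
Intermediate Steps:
Add(-187592, Mul(-1, Function('M')(Pow(Add(-125, 126), Rational(1, 2)), -311))) = Add(-187592, Mul(-1, -350)) = Add(-187592, 350) = -187242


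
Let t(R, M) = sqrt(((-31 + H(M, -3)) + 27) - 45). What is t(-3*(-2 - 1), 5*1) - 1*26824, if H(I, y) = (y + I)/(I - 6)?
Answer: -26824 + I*sqrt(51) ≈ -26824.0 + 7.1414*I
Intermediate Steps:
H(I, y) = (I + y)/(-6 + I)
t(R, M) = sqrt(-49 + (-3 + M)/(-6 + M)) (t(R, M) = sqrt(((-31 + (M - 3)/(-6 + M)) + 27) - 45) = sqrt(((-31 + (-3 + M)/(-6 + M)) + 27) - 45) = sqrt((-4 + (-3 + M)/(-6 + M)) - 45) = sqrt(-49 + (-3 + M)/(-6 + M)))
t(-3*(-2 - 1), 5*1) - 1*26824 = sqrt(3)*sqrt((97 - 80)/(-6 + 5*1)) - 1*26824 = sqrt(3)*sqrt((97 - 16*5)/(-6 + 5)) - 26824 = sqrt(3)*sqrt((97 - 80)/(-1)) - 26824 = sqrt(3)*sqrt(-1*17) - 26824 = sqrt(3)*sqrt(-17) - 26824 = sqrt(3)*(I*sqrt(17)) - 26824 = I*sqrt(51) - 26824 = -26824 + I*sqrt(51)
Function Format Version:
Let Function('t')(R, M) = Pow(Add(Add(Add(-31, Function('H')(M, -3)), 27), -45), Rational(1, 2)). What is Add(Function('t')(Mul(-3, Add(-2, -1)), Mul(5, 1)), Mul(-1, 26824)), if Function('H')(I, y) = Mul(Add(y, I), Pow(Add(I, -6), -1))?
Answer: Add(-26824, Mul(I, Pow(51, Rational(1, 2)))) ≈ Add(-26824., Mul(7.1414, I))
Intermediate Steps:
Function('H')(I, y) = Mul(Pow(Add(-6, I), -1), Add(I, y)) (Function('H')(I, y) = Mul(Add(I, y), Pow(Add(-6, I), -1)) = Mul(Pow(Add(-6, I), -1), Add(I, y)))
Function('t')(R, M) = Pow(Add(-49, Mul(Pow(Add(-6, M), -1), Add(-3, M))), Rational(1, 2)) (Function('t')(R, M) = Pow(Add(Add(Add(-31, Mul(Pow(Add(-6, M), -1), Add(M, -3))), 27), -45), Rational(1, 2)) = Pow(Add(Add(Add(-31, Mul(Pow(Add(-6, M), -1), Add(-3, M))), 27), -45), Rational(1, 2)) = Pow(Add(Add(-4, Mul(Pow(Add(-6, M), -1), Add(-3, M))), -45), Rational(1, 2)) = Pow(Add(-49, Mul(Pow(Add(-6, M), -1), Add(-3, M))), Rational(1, 2)))
Add(Function('t')(Mul(-3, Add(-2, -1)), Mul(5, 1)), Mul(-1, 26824)) = Add(Mul(Pow(3, Rational(1, 2)), Pow(Mul(Pow(Add(-6, Mul(5, 1)), -1), Add(97, Mul(-16, Mul(5, 1)))), Rational(1, 2))), Mul(-1, 26824)) = Add(Mul(Pow(3, Rational(1, 2)), Pow(Mul(Pow(Add(-6, 5), -1), Add(97, Mul(-16, 5))), Rational(1, 2))), -26824) = Add(Mul(Pow(3, Rational(1, 2)), Pow(Mul(Pow(-1, -1), Add(97, -80)), Rational(1, 2))), -26824) = Add(Mul(Pow(3, Rational(1, 2)), Pow(Mul(-1, 17), Rational(1, 2))), -26824) = Add(Mul(Pow(3, Rational(1, 2)), Pow(-17, Rational(1, 2))), -26824) = Add(Mul(Pow(3, Rational(1, 2)), Mul(I, Pow(17, Rational(1, 2)))), -26824) = Add(Mul(I, Pow(51, Rational(1, 2))), -26824) = Add(-26824, Mul(I, Pow(51, Rational(1, 2))))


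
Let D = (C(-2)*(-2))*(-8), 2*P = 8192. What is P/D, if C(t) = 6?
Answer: 128/3 ≈ 42.667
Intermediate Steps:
P = 4096 (P = (1/2)*8192 = 4096)
D = 96 (D = (6*(-2))*(-8) = -12*(-8) = 96)
P/D = 4096/96 = 4096*(1/96) = 128/3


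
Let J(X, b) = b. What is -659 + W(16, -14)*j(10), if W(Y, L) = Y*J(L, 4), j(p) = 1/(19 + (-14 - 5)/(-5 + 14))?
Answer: -12449/19 ≈ -655.21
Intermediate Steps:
j(p) = 9/152 (j(p) = 1/(19 - 19/9) = 1/(152/9) = 9/152)
W(Y, L) = 4*Y (W(Y, L) = Y*4 = 4*Y)
-659 + W(16, -14)*j(10) = -659 + (4*16)*(9/152) = -659 + 64*(9/152) = -659 + 72/19 = -12449/19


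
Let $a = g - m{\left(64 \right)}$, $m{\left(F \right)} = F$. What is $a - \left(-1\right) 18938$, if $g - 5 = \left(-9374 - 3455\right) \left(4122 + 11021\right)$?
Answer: $-194250668$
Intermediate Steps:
$g = -194269542$ ($g = 5 + \left(-9374 - 3455\right) \left(4122 + 11021\right) = 5 - 194269547 = -194269542$)
$a = -194269606$ ($a = -194269542 - 64 = -194269606$)
$a - \left(-1\right) 18938 = -194269606 - \left(-1\right) 18938 = -194269606 - -18938 = -194269606 + 18938 = -194250668$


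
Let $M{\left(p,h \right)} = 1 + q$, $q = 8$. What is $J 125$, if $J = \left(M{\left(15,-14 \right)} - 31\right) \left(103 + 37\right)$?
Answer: $-385000$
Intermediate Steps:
$M{\left(p,h \right)} = 9$ ($M{\left(p,h \right)} = 1 + 8 = 9$)
$J = -3080$ ($J = \left(9 - 31\right) \left(103 + 37\right) = \left(-22\right) 140 = -3080$)
$J 125 = \left(-3080\right) 125 = -385000$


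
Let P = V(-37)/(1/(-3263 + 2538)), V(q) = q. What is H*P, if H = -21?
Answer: -563325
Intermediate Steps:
P = 26825 (P = -37/(1/(-3263 + 2538)) = -37/(1/(-725)) = -37/(-1/725) = -37*(-725) = 26825)
H*P = -21*26825 = -563325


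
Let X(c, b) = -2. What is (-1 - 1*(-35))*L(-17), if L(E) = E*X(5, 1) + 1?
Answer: 1190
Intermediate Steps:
L(E) = 1 - 2*E (L(E) = E*(-2) + 1 = -2*E + 1 = 1 - 2*E)
(-1 - 1*(-35))*L(-17) = (-1 - 1*(-35))*(1 - 2*(-17)) = (-1 + 35)*(1 + 34) = 34*35 = 1190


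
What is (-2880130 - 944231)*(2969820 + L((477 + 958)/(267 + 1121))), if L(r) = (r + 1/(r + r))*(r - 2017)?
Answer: -31366946714535931890663/2764590640 ≈ -1.1346e+13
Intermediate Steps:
L(r) = (-2017 + r)*(r + 1/(2*r)) (L(r) = (r + 1/(2*r))*(-2017 + r) = (-2017 + r)*(r + 1/(2*r)))
(-2880130 - 944231)*(2969820 + L((477 + 958)/(267 + 1121))) = (-2880130 - 944231)*(2969820 + (½ + ((477 + 958)/(267 + 1121))² - 2017*(477 + 958)/(267 + 1121) - 2017*(267 + 1121)/(477 + 958)/2)) = -3824361*(2969820 + (½ + (1435/1388)² - 2894395/1388 - 2017/(2*(1435/1388)))) = -3824361*(2969820 + (½ + (1435*(1/1388))² - 2894395/1388 - 2017/(2*(1435*(1/1388))))) = -3824361*(2969820 + (½ + (1435/1388)² - 2017*1435/1388 - 2017/(2*1435/1388))) = -3824361*(2969820 + (½ + 2059225/1926544 - 2894395/1388 - 2017/2*1388/1435)) = -3824361*(2969820 + (½ + 2059225/1926544 - 2894395/1388 - 1399798/1435)) = -3824361*(2969820 - 8457433228017/2764590640) = -3824361*8201879141256783/2764590640 = -31366946714535931890663/2764590640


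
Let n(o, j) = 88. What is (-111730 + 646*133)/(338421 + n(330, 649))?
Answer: -25812/338509 ≈ -0.076252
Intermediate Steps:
(-111730 + 646*133)/(338421 + n(330, 649)) = (-111730 + 646*133)/(338421 + 88) = (-111730 + 85918)/338509 = -25812*1/338509 = -25812/338509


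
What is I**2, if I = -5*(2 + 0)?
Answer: 100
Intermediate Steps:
I = -10 (I = -5*2 = -10)
I**2 = (-10)**2 = 100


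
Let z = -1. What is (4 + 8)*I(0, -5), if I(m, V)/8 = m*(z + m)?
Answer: 0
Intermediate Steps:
I(m, V) = 8*m*(-1 + m) (I(m, V) = 8*(m*(-1 + m)) = 8*m*(-1 + m))
(4 + 8)*I(0, -5) = (4 + 8)*(8*0*(-1 + 0)) = 12*(8*0*(-1)) = 12*0 = 0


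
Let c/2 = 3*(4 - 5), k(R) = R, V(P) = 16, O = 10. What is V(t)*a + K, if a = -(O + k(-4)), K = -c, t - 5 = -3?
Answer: -90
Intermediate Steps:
t = 2 (t = 5 - 3 = 2)
c = -6 (c = 2*(3*(4 - 5)) = 2*(3*(-1)) = 2*(-3) = -6)
K = 6 (K = -1*(-6) = 6)
a = -6 (a = -(10 - 4) = -1*6 = -6)
V(t)*a + K = 16*(-6) + 6 = -96 + 6 = -90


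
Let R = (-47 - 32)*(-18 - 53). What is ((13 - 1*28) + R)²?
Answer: 31292836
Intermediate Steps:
R = 5609 (R = -79*(-71) = 5609)
((13 - 1*28) + R)² = ((13 - 1*28) + 5609)² = ((13 - 28) + 5609)² = (-15 + 5609)² = 5594² = 31292836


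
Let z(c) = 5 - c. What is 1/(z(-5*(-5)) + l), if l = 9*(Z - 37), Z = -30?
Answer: -1/623 ≈ -0.0016051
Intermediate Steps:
l = -603 (l = 9*(-30 - 37) = 9*(-67) = -603)
1/(z(-5*(-5)) + l) = 1/((5 - (-5)*(-5)) - 603) = 1/((5 - 1*25) - 603) = 1/((5 - 25) - 603) = 1/(-20 - 603) = 1/(-623) = -1/623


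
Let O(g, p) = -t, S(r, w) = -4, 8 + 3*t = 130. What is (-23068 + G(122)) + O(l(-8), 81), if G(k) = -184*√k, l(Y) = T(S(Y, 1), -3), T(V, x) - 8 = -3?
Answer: -69326/3 - 184*√122 ≈ -25141.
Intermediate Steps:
t = 122/3 (t = -8/3 + (⅓)*130 = -8/3 + 130/3 = 122/3 ≈ 40.667)
T(V, x) = 5 (T(V, x) = 8 - 3 = 5)
l(Y) = 5
O(g, p) = -122/3 (O(g, p) = -1*122/3 = -122/3)
(-23068 + G(122)) + O(l(-8), 81) = (-23068 - 184*√122) - 122/3 = -69326/3 - 184*√122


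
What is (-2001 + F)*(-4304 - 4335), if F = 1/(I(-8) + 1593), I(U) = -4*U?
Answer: 28090779736/1625 ≈ 1.7287e+7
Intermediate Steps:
F = 1/1625 (F = 1/(-4*(-8) + 1593) = 1/(32 + 1593) = 1/1625 ≈ 0.00061538)
(-2001 + F)*(-4304 - 4335) = (-2001 + 1/1625)*(-4304 - 4335) = -3251624/1625*(-8639) = 28090779736/1625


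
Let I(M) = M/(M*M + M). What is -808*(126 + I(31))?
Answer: -407333/4 ≈ -1.0183e+5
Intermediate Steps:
I(M) = M/(M + M²) (I(M) = M/(M² + M) = M/(M + M²))
-808*(126 + I(31)) = -808*(126 + 1/(1 + 31)) = -808*(126 + 1/32) = -808*4033/32 = -407333/4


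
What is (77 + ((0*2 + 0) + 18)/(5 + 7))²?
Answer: 24649/4 ≈ 6162.3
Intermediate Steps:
(77 + ((0*2 + 0) + 18)/(5 + 7))² = (77 + ((0 + 0) + 18)/12)² = (77 + (0 + 18)*(1/12))² = (77 + 18*(1/12))² = (77 + 3/2)² = (157/2)² = 24649/4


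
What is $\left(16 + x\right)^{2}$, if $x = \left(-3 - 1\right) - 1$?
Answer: $121$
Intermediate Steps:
$x = -5$ ($x = -4 - 1 = -5$)
$\left(16 + x\right)^{2} = \left(16 - 5\right)^{2} = 11^{2} = 121$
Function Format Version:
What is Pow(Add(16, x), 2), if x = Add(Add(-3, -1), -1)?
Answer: 121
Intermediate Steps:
x = -5 (x = Add(-4, -1) = -5)
Pow(Add(16, x), 2) = Pow(Add(16, -5), 2) = Pow(11, 2) = 121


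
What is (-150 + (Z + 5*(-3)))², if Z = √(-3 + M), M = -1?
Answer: 27221 - 660*I ≈ 27221.0 - 660.0*I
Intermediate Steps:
Z = 2*I (Z = √(-3 - 1) = √(-4) = 2*I ≈ 2.0*I)
(-150 + (Z + 5*(-3)))² = (-150 + (2*I + 5*(-3)))² = (-150 + (2*I - 15))² = (-150 + (-15 + 2*I))² = (-165 + 2*I)²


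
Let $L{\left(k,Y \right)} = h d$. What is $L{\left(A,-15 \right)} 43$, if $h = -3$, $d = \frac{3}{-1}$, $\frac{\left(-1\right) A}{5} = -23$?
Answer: $387$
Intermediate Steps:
$A = 115$ ($A = \left(-5\right) \left(-23\right) = 115$)
$d = -3$ ($d = 3 \left(-1\right) = -3$)
$L{\left(k,Y \right)} = 9$ ($L{\left(k,Y \right)} = \left(-3\right) \left(-3\right) = 9$)
$L{\left(A,-15 \right)} 43 = 9 \cdot 43 = 387$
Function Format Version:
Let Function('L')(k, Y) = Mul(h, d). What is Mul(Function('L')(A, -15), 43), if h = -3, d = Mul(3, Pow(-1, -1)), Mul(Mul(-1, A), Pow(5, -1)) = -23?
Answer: 387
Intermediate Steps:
A = 115 (A = Mul(-5, -23) = 115)
d = -3 (d = Mul(3, -1) = -3)
Function('L')(k, Y) = 9 (Function('L')(k, Y) = Mul(-3, -3) = 9)
Mul(Function('L')(A, -15), 43) = Mul(9, 43) = 387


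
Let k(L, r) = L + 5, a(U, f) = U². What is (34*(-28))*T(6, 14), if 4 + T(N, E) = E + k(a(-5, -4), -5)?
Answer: -38080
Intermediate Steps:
k(L, r) = 5 + L
T(N, E) = 26 + E (T(N, E) = -4 + (E + (5 + (-5)²)) = -4 + (E + (5 + 25)) = -4 + (E + 30) = -4 + (30 + E) = 26 + E)
(34*(-28))*T(6, 14) = (34*(-28))*(26 + 14) = -952*40 = -38080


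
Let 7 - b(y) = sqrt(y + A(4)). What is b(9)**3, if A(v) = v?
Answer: (7 - sqrt(13))**3 ≈ 39.112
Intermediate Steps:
b(y) = 7 - sqrt(4 + y) (b(y) = 7 - sqrt(y + 4) = 7 - sqrt(4 + y))
b(9)**3 = (7 - sqrt(4 + 9))**3 = (7 - sqrt(13))**3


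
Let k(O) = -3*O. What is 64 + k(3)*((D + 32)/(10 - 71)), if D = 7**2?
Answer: 4633/61 ≈ 75.951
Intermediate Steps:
D = 49
64 + k(3)*((D + 32)/(10 - 71)) = 64 + (-3*3)*((49 + 32)/(10 - 71)) = 64 - 729/(-61) = 64 - 729*(-1)/61 = 64 - 9*(-81/61) = 64 + 729/61 = 4633/61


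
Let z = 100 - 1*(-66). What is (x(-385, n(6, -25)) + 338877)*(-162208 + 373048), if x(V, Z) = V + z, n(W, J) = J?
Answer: 71402652720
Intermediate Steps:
z = 166 (z = 100 + 66 = 166)
x(V, Z) = 166 + V (x(V, Z) = V + 166 = 166 + V)
(x(-385, n(6, -25)) + 338877)*(-162208 + 373048) = ((166 - 385) + 338877)*(-162208 + 373048) = (-219 + 338877)*210840 = 338658*210840 = 71402652720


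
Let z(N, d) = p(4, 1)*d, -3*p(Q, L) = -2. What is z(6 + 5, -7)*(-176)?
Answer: 2464/3 ≈ 821.33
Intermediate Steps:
p(Q, L) = ⅔ (p(Q, L) = -⅓*(-2) = ⅔)
z(N, d) = 2*d/3
z(6 + 5, -7)*(-176) = ((⅔)*(-7))*(-176) = -14/3*(-176) = 2464/3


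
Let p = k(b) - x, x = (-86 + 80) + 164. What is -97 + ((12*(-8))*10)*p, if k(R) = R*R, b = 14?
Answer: -36577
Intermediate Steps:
x = 158 (x = -6 + 164 = 158)
k(R) = R²
p = 38 (p = 14² - 1*158 = 196 - 158 = 38)
-97 + ((12*(-8))*10)*p = -97 + ((12*(-8))*10)*38 = -97 - 96*10*38 = -97 - 960*38 = -97 - 36480 = -36577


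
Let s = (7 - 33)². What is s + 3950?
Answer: 4626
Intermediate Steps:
s = 676 (s = (-26)² = 676)
s + 3950 = 676 + 3950 = 4626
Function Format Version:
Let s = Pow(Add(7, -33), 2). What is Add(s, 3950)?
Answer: 4626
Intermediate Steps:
s = 676 (s = Pow(-26, 2) = 676)
Add(s, 3950) = Add(676, 3950) = 4626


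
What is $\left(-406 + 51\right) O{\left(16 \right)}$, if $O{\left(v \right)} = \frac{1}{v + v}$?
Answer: $- \frac{355}{32} \approx -11.094$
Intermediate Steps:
$O{\left(v \right)} = \frac{1}{2 v}$
$\left(-406 + 51\right) O{\left(16 \right)} = \left(-406 + 51\right) \frac{1}{2 \cdot 16} = - 355 \cdot \frac{1}{2} \cdot \frac{1}{16} = \left(-355\right) \frac{1}{32} = - \frac{355}{32}$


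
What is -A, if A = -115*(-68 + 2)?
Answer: -7590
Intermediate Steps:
A = 7590 (A = -115*(-66) = 7590)
-A = -1*7590 = -7590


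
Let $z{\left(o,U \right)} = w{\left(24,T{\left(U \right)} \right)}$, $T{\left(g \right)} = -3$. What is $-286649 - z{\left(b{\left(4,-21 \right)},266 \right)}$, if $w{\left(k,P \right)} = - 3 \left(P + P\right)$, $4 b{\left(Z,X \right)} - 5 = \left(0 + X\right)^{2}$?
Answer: $-286667$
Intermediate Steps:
$b{\left(Z,X \right)} = \frac{5}{4} + \frac{X^{2}}{4}$ ($b{\left(Z,X \right)} = \frac{5}{4} + \frac{\left(0 + X\right)^{2}}{4} = \frac{5}{4} + \frac{X^{2}}{4}$)
$w{\left(k,P \right)} = - 6 P$ ($w{\left(k,P \right)} = - 3 \cdot 2 P = - 6 P$)
$z{\left(o,U \right)} = 18$ ($z{\left(o,U \right)} = \left(-6\right) \left(-3\right) = 18$)
$-286649 - z{\left(b{\left(4,-21 \right)},266 \right)} = -286649 - 18 = -286667$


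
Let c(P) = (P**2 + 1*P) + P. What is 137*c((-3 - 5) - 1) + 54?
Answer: 8685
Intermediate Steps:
c(P) = P**2 + 2*P (c(P) = (P**2 + P) + P = (P + P**2) + P = P**2 + 2*P)
137*c((-3 - 5) - 1) + 54 = 137*(((-3 - 5) - 1)*(2 + ((-3 - 5) - 1))) + 54 = 137*((-8 - 1)*(2 + (-8 - 1))) + 54 = 137*(-9*(2 - 9)) + 54 = 137*(-9*(-7)) + 54 = 137*63 + 54 = 8631 + 54 = 8685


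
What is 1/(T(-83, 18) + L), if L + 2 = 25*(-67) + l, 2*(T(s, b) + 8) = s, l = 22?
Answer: -2/3409 ≈ -0.00058668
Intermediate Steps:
T(s, b) = -8 + s/2
L = -1655 (L = -2 + (25*(-67) + 22) = -2 + (-1675 + 22) = -2 - 1653 = -1655)
1/(T(-83, 18) + L) = 1/((-8 + (1/2)*(-83)) - 1655) = 1/((-8 - 83/2) - 1655) = 1/(-99/2 - 1655) = 1/(-3409/2) = -2/3409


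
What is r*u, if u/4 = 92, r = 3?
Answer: 1104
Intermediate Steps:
u = 368 (u = 4*92 = 368)
r*u = 3*368 = 1104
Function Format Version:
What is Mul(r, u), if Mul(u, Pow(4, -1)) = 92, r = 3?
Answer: 1104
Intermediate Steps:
u = 368 (u = Mul(4, 92) = 368)
Mul(r, u) = Mul(3, 368) = 1104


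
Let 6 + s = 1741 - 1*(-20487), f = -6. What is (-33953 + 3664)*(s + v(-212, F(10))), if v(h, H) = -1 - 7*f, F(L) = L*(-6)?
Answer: -674324007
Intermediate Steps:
F(L) = -6*L
v(h, H) = 41 (v(h, H) = -1 - 7*(-6) = -1 + 42 = 41)
s = 22222 (s = -6 + (1741 - 1*(-20487)) = -6 + (1741 + 20487) = -6 + 22228 = 22222)
(-33953 + 3664)*(s + v(-212, F(10))) = (-33953 + 3664)*(22222 + 41) = -30289*22263 = -674324007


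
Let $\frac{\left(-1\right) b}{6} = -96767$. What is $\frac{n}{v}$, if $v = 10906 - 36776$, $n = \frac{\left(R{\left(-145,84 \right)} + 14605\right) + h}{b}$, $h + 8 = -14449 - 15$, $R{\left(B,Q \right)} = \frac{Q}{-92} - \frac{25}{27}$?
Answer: $- \frac{81451}{9327527892540} \approx -8.7323 \cdot 10^{-9}$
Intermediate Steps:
$R{\left(B,Q \right)} = - \frac{25}{27} - \frac{Q}{92}$ ($R{\left(B,Q \right)} = Q \left(- \frac{1}{92}\right) - \frac{25}{27} = - \frac{Q}{92} - \frac{25}{27} = - \frac{25}{27} - \frac{Q}{92}$)
$h = -14472$ ($h = -8 - 14464 = -14472$)
$b = 580602$ ($b = \left(-6\right) \left(-96767\right) = 580602$)
$n = \frac{81451}{360553842}$ ($n = \frac{\left(\left(- \frac{25}{27} - \frac{21}{23}\right) + 14605\right) - 14472}{580602} = \left(\left(\left(- \frac{25}{27} - \frac{21}{23}\right) + 14605\right) - 14472\right) \frac{1}{580602} = \left(\left(- \frac{1142}{621} + 14605\right) - 14472\right) \frac{1}{580602} = \left(\frac{9068563}{621} - 14472\right) \frac{1}{580602} = \frac{81451}{621} \cdot \frac{1}{580602} = \frac{81451}{360553842} \approx 0.00022591$)
$v = -25870$
$\frac{n}{v} = \frac{81451}{360553842 \left(-25870\right)} = \frac{81451}{360553842} \left(- \frac{1}{25870}\right) = - \frac{81451}{9327527892540}$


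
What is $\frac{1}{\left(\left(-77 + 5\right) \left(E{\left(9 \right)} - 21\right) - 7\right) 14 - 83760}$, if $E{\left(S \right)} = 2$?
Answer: $- \frac{1}{64706} \approx -1.5455 \cdot 10^{-5}$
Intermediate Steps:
$\frac{1}{\left(\left(-77 + 5\right) \left(E{\left(9 \right)} - 21\right) - 7\right) 14 - 83760} = \frac{1}{\left(\left(-77 + 5\right) \left(2 - 21\right) - 7\right) 14 - 83760} = \frac{1}{\left(\left(-72\right) \left(-19\right) - 7\right) 14 - 83760} = \frac{1}{\left(1368 - 7\right) 14 - 83760} = \frac{1}{1361 \cdot 14 - 83760} = \frac{1}{19054 - 83760} = \frac{1}{-64706} = - \frac{1}{64706}$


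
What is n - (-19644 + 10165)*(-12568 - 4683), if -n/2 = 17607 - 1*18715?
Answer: -163520013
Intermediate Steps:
n = 2216 (n = -2*(17607 - 1*18715) = -2*(17607 - 18715) = -2*(-1108) = 2216)
n - (-19644 + 10165)*(-12568 - 4683) = 2216 - (-19644 + 10165)*(-12568 - 4683) = 2216 - (-9479)*(-17251) = 2216 - 1*163522229 = 2216 - 163522229 = -163520013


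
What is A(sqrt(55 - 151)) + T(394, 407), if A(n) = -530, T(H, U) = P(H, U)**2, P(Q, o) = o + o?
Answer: 662066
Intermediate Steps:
P(Q, o) = 2*o
T(H, U) = 4*U**2 (T(H, U) = (2*U)**2 = 4*U**2)
A(sqrt(55 - 151)) + T(394, 407) = -530 + 4*407**2 = -530 + 4*165649 = -530 + 662596 = 662066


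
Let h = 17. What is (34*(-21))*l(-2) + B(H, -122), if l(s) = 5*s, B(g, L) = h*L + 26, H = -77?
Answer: 5092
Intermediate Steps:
B(g, L) = 26 + 17*L (B(g, L) = 17*L + 26 = 26 + 17*L)
(34*(-21))*l(-2) + B(H, -122) = (34*(-21))*(5*(-2)) + (26 + 17*(-122)) = -714*(-10) + (26 - 2074) = 7140 - 2048 = 5092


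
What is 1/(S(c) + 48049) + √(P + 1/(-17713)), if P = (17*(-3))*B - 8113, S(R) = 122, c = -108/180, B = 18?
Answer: 1/48171 + 2*I*√708369900038/17713 ≈ 2.0759e-5 + 95.032*I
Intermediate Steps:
c = -⅗ (c = -108*1/180 = -⅗ ≈ -0.60000)
P = -9031 (P = (17*(-3))*18 - 8113 = -51*18 - 8113 = -918 - 8113 = -9031)
1/(S(c) + 48049) + √(P + 1/(-17713)) = 1/(122 + 48049) + √(-9031 + 1/(-17713)) = 1/48171 + √(-9031 - 1/17713) = 1/48171 + √(-159966104/17713) = 1/48171 + 2*I*√708369900038/17713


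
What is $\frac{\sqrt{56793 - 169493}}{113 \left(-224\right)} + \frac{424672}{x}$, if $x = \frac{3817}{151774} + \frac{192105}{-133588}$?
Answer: $- \frac{26740072707712}{88964717} - \frac{5 i \sqrt{23}}{1808} \approx -3.0057 \cdot 10^{5} - 0.013263 i$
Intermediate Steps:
$x = - \frac{2046188491}{1448227508}$ ($x = 3817 \cdot \frac{1}{151774} + 192105 \left(- \frac{1}{133588}\right) = \frac{3817}{151774} - \frac{192105}{133588} = - \frac{2046188491}{1448227508} \approx -1.4129$)
$\frac{\sqrt{56793 - 169493}}{113 \left(-224\right)} + \frac{424672}{x} = \frac{\sqrt{56793 - 169493}}{113 \left(-224\right)} + \frac{424672}{- \frac{2046188491}{1448227508}} = \frac{\sqrt{-112700}}{-25312} + 424672 \left(- \frac{1448227508}{2046188491}\right) = 70 i \sqrt{23} \left(- \frac{1}{25312}\right) - \frac{26740072707712}{88964717} = - \frac{5 i \sqrt{23}}{1808} - \frac{26740072707712}{88964717} = - \frac{26740072707712}{88964717} - \frac{5 i \sqrt{23}}{1808}$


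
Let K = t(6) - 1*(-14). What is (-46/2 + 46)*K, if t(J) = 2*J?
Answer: 598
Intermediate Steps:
K = 26 (K = 2*6 - 1*(-14) = 12 + 14 = 26)
(-46/2 + 46)*K = (-46/2 + 46)*26 = (-46*1/2 + 46)*26 = (-23 + 46)*26 = 23*26 = 598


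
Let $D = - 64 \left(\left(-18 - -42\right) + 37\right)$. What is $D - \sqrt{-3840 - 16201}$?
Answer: $-3904 - 7 i \sqrt{409} \approx -3904.0 - 141.57 i$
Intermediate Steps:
$D = -3904$ ($D = - 64 \left(\left(-18 + 42\right) + 37\right) = - 64 \left(24 + 37\right) = \left(-64\right) 61 = -3904$)
$D - \sqrt{-3840 - 16201} = -3904 - \sqrt{-3840 - 16201} = -3904 - \sqrt{-20041} = -3904 - 7 i \sqrt{409}$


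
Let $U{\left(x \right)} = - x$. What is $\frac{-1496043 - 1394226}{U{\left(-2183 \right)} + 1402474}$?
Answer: $- \frac{321141}{156073} \approx -2.0576$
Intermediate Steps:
$\frac{-1496043 - 1394226}{U{\left(-2183 \right)} + 1402474} = \frac{-1496043 - 1394226}{\left(-1\right) \left(-2183\right) + 1402474} = - \frac{2890269}{2183 + 1402474} = - \frac{2890269}{1404657} = \left(-2890269\right) \frac{1}{1404657} = - \frac{321141}{156073}$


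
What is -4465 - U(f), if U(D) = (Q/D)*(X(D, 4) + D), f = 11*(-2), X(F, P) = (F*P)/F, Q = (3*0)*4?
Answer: -4465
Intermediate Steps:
Q = 0 (Q = 0*4 = 0)
X(F, P) = P
f = -22
U(D) = 0 (U(D) = (0/D)*(4 + D) = 0*(4 + D) = 0)
-4465 - U(f) = -4465 - 1*0 = -4465 + 0 = -4465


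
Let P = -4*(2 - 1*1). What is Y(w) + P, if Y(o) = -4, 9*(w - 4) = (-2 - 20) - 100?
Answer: -8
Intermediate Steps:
P = -4 (P = -4*(2 - 1) = -4*1 = -4)
w = -86/9 (w = 4 + ((-2 - 20) - 100)/9 = 4 + (-22 - 100)/9 = 4 + (⅑)*(-122) = 4 - 122/9 = -86/9 ≈ -9.5556)
Y(w) + P = -4 - 4 = -8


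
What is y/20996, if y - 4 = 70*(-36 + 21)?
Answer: -523/10498 ≈ -0.049819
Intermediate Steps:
y = -1046 (y = 4 + 70*(-36 + 21) = 4 + 70*(-15) = 4 - 1050 = -1046)
y/20996 = -1046/20996 = -1046*1/20996 = -523/10498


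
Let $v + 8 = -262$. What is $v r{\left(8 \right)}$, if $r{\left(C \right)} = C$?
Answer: $-2160$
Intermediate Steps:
$v = -270$ ($v = -8 - 262 = -270$)
$v r{\left(8 \right)} = \left(-270\right) 8 = -2160$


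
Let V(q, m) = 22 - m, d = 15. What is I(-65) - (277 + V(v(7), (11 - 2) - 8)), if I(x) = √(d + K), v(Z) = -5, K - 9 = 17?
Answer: -298 + √41 ≈ -291.60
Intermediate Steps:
K = 26 (K = 9 + 17 = 26)
I(x) = √41 (I(x) = √(15 + 26) = √41)
I(-65) - (277 + V(v(7), (11 - 2) - 8)) = √41 - (277 + (22 - ((11 - 2) - 8))) = √41 - (277 + (22 - (9 - 8))) = √41 - (277 + (22 - 1*1)) = √41 - (277 + (22 - 1)) = √41 - (277 + 21) = √41 - 1*298 = √41 - 298 = -298 + √41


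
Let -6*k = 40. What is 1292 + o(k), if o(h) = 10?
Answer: 1302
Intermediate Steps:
k = -20/3 (k = -⅙*40 = -20/3 ≈ -6.6667)
1292 + o(k) = 1292 + 10 = 1302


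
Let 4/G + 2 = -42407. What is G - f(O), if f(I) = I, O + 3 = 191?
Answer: -7972896/42409 ≈ -188.00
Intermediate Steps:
O = 188 (O = -3 + 191 = 188)
G = -4/42409 (G = 4/(-2 - 42407) = 4/(-42409) = 4*(-1/42409) = -4/42409 ≈ -9.4320e-5)
G - f(O) = -4/42409 - 1*188 = -4/42409 - 188 = -7972896/42409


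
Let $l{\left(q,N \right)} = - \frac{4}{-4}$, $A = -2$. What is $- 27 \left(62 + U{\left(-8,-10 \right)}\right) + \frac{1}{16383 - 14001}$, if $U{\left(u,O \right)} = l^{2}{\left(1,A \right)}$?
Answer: $- \frac{4051781}{2382} \approx -1701.0$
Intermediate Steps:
$l{\left(q,N \right)} = 1$ ($l{\left(q,N \right)} = \left(-4\right) \left(- \frac{1}{4}\right) = 1$)
$U{\left(u,O \right)} = 1$ ($U{\left(u,O \right)} = 1^{2} = 1$)
$- 27 \left(62 + U{\left(-8,-10 \right)}\right) + \frac{1}{16383 - 14001} = - 27 \left(62 + 1\right) + \frac{1}{16383 - 14001} = \left(-27\right) 63 + \frac{1}{2382} = -1701 + \frac{1}{2382} = - \frac{4051781}{2382}$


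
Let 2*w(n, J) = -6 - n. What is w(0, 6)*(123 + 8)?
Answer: -393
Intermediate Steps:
w(n, J) = -3 - n/2 (w(n, J) = (-6 - n)/2 = -3 - n/2)
w(0, 6)*(123 + 8) = (-3 - ½*0)*(123 + 8) = (-3 + 0)*131 = -3*131 = -393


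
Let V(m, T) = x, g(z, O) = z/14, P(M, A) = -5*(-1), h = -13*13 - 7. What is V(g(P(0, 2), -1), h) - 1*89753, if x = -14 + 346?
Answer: -89421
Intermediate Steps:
h = -176 (h = -169 - 7 = -176)
P(M, A) = 5
g(z, O) = z/14 (g(z, O) = z*(1/14) = z/14)
x = 332
V(m, T) = 332
V(g(P(0, 2), -1), h) - 1*89753 = 332 - 1*89753 = 332 - 89753 = -89421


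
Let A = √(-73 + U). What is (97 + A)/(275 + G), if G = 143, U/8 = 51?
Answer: 97/418 + √335/418 ≈ 0.27584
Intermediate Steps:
U = 408 (U = 8*51 = 408)
A = √335 (A = √(-73 + 408) = √335 ≈ 18.303)
(97 + A)/(275 + G) = (97 + √335)/(275 + 143) = (97 + √335)/418 = (97 + √335)*(1/418) = 97/418 + √335/418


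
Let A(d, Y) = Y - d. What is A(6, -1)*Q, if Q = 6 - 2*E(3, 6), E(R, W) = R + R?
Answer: 42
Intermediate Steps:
E(R, W) = 2*R
Q = -6 (Q = 6 - 4*3 = 6 - 2*6 = 6 - 12 = -6)
A(6, -1)*Q = (-1 - 1*6)*(-6) = (-1 - 6)*(-6) = -7*(-6) = 42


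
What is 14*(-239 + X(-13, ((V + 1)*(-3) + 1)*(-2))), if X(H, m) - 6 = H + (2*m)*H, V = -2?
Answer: -532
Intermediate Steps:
X(H, m) = 6 + H + 2*H*m (X(H, m) = 6 + (H + (2*m)*H) = 6 + (H + 2*H*m) = 6 + H + 2*H*m)
14*(-239 + X(-13, ((V + 1)*(-3) + 1)*(-2))) = 14*(-239 + (6 - 13 + 2*(-13)*(((-2 + 1)*(-3) + 1)*(-2)))) = 14*(-239 + (6 - 13 + 2*(-13)*((-1*(-3) + 1)*(-2)))) = 14*(-239 + (6 - 13 + 2*(-13)*((3 + 1)*(-2)))) = 14*(-239 + (6 - 13 + 2*(-13)*(4*(-2)))) = 14*(-239 + (6 - 13 + 2*(-13)*(-8))) = 14*(-239 + (6 - 13 + 208)) = 14*(-239 + 201) = 14*(-38) = -532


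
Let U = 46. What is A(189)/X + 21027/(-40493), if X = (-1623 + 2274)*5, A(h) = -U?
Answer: -70305563/131804715 ≈ -0.53341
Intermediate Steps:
A(h) = -46 (A(h) = -1*46 = -46)
X = 3255 (X = 651*5 = 3255)
A(189)/X + 21027/(-40493) = -46/3255 + 21027/(-40493) = -46*1/3255 + 21027*(-1/40493) = -46/3255 - 21027/40493 = -70305563/131804715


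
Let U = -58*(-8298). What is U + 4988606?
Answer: 5469890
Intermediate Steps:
U = 481284
U + 4988606 = 481284 + 4988606 = 5469890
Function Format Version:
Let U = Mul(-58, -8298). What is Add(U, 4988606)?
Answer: 5469890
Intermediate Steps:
U = 481284
Add(U, 4988606) = Add(481284, 4988606) = 5469890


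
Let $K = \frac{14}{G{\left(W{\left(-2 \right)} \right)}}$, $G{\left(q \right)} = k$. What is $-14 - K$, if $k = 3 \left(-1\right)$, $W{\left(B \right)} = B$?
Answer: $- \frac{28}{3} \approx -9.3333$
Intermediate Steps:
$k = -3$
$G{\left(q \right)} = -3$
$K = - \frac{14}{3}$ ($K = \frac{14}{-3} = 14 \left(- \frac{1}{3}\right) = - \frac{14}{3} \approx -4.6667$)
$-14 - K = -14 - - \frac{14}{3} = -14 + \frac{14}{3} = - \frac{28}{3}$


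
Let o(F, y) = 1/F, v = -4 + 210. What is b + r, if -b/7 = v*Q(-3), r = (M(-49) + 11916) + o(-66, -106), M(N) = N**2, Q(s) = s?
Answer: 1230437/66 ≈ 18643.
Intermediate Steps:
v = 206
r = 944921/66 (r = ((-49)**2 + 11916) + 1/(-66) = (2401 + 11916) - 1/66 = 14317 - 1/66 = 944921/66 ≈ 14317.)
b = 4326 (b = -1442*(-3) = -7*(-618) = 4326)
b + r = 4326 + 944921/66 = 1230437/66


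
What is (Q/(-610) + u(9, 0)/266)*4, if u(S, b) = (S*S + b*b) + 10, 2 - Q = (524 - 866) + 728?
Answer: 22522/5795 ≈ 3.8865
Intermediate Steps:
Q = -384 (Q = 2 - ((524 - 866) + 728) = 2 - (-342 + 728) = 2 - 1*386 = 2 - 386 = -384)
u(S, b) = 10 + S**2 + b**2 (u(S, b) = (S**2 + b**2) + 10 = 10 + S**2 + b**2)
(Q/(-610) + u(9, 0)/266)*4 = (-384/(-610) + (10 + 9**2 + 0**2)/266)*4 = (-384*(-1/610) + (10 + 81 + 0)*(1/266))*4 = (192/305 + 91*(1/266))*4 = (192/305 + 13/38)*4 = (11261/11590)*4 = 22522/5795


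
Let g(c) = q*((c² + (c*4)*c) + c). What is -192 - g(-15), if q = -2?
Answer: 2028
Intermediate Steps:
g(c) = -10*c² - 2*c (g(c) = -2*((c² + (c*4)*c) + c) = -2*((c² + (4*c)*c) + c) = -2*((c² + 4*c²) + c) = -2*(5*c² + c) = -2*(c + 5*c²) = -10*c² - 2*c)
-192 - g(-15) = -192 - (-2)*(-15)*(1 + 5*(-15)) = -192 - (-2)*(-15)*(1 - 75) = -192 - (-2)*(-15)*(-74) = -192 - 1*(-2220) = -192 + 2220 = 2028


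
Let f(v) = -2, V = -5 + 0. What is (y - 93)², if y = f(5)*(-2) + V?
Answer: 8836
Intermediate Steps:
V = -5
y = -1 (y = -2*(-2) - 5 = 4 - 5 = -1)
(y - 93)² = (-1 - 93)² = (-94)² = 8836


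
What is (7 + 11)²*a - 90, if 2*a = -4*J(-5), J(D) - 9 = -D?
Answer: -9162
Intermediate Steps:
J(D) = 9 - D
a = -28 (a = (-4*(9 - 1*(-5)))/2 = (-4*(9 + 5))/2 = (-4*14)/2 = (½)*(-56) = -28)
(7 + 11)²*a - 90 = (7 + 11)²*(-28) - 90 = 18²*(-28) - 90 = 324*(-28) - 90 = -9072 - 90 = -9162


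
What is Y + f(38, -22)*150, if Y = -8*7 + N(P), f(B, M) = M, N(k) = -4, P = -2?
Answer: -3360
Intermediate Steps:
Y = -60 (Y = -8*7 - 4 = -56 - 4 = -60)
Y + f(38, -22)*150 = -60 - 22*150 = -60 - 3300 = -3360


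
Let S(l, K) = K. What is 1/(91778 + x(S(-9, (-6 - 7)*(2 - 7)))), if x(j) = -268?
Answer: 1/91510 ≈ 1.0928e-5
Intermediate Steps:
1/(91778 + x(S(-9, (-6 - 7)*(2 - 7)))) = 1/(91778 - 268) = 1/91510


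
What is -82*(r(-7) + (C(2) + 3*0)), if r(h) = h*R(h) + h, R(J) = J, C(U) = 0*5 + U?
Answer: -3608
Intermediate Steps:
C(U) = U (C(U) = 0 + U = U)
r(h) = h + h**2 (r(h) = h*h + h = h**2 + h = h + h**2)
-82*(r(-7) + (C(2) + 3*0)) = -82*(-7*(1 - 7) + (2 + 3*0)) = -82*(-7*(-6) + (2 + 0)) = -82*(42 + 2) = -82*44 = -1*3608 = -3608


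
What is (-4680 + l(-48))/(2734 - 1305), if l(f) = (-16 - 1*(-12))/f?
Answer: -56159/17148 ≈ -3.2750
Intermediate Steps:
l(f) = -4/f (l(f) = (-16 + 12)/f = -4/f)
(-4680 + l(-48))/(2734 - 1305) = (-4680 - 4/(-48))/(2734 - 1305) = (-4680 - 4*(-1/48))/1429 = (-4680 + 1/12)*(1/1429) = -56159/12*1/1429 = -56159/17148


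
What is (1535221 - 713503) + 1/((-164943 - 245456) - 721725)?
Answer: 930286669031/1132124 ≈ 8.2172e+5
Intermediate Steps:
(1535221 - 713503) + 1/((-164943 - 245456) - 721725) = 821718 + 1/(-410399 - 721725) = 821718 + 1/(-1132124) = 821718 - 1/1132124 = 930286669031/1132124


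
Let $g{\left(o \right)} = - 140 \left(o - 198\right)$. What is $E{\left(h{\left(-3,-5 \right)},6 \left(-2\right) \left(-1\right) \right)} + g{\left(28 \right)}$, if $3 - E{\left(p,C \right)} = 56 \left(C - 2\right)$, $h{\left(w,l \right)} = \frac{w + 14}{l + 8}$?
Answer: $23243$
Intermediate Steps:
$h{\left(w,l \right)} = \frac{14 + w}{8 + l}$
$E{\left(p,C \right)} = 115 - 56 C$ ($E{\left(p,C \right)} = 3 - 56 \left(C - 2\right) = 3 - 56 \left(-2 + C\right) = 3 - \left(-112 + 56 C\right) = 115 - 56 C$)
$g{\left(o \right)} = 27720 - 140 o$ ($g{\left(o \right)} = - 140 \left(-198 + o\right) = 27720 - 140 o$)
$E{\left(h{\left(-3,-5 \right)},6 \left(-2\right) \left(-1\right) \right)} + g{\left(28 \right)} = \left(115 - 56 \cdot 6 \left(-2\right) \left(-1\right)\right) + \left(27720 - 3920\right) = \left(115 - 56 \left(\left(-12\right) \left(-1\right)\right)\right) + \left(27720 - 3920\right) = \left(115 - 672\right) + 23800 = -557 + 23800 = 23243$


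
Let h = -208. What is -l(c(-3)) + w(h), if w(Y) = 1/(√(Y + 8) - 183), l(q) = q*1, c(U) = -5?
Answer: 168262/33689 - 10*I*√2/33689 ≈ 4.9946 - 0.00041978*I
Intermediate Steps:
l(q) = q
w(Y) = 1/(-183 + √(8 + Y)) (w(Y) = 1/(√(8 + Y) - 183) = 1/(-183 + √(8 + Y)))
-l(c(-3)) + w(h) = -1*(-5) + 1/(-183 + √(8 - 208)) = 5 + 1/(-183 + √(-200)) = 5 + 1/(-183 + 10*I*√2)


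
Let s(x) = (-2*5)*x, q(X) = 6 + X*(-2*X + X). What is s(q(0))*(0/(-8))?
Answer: 0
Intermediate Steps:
q(X) = 6 - X² (q(X) = 6 + X*(-X) = 6 - X²)
s(x) = -10*x
s(q(0))*(0/(-8)) = (-10*(6 - 1*0²))*(0/(-8)) = (-10*(6 - 1*0))*(0*(-⅛)) = -10*(6 + 0)*0 = -10*6*0 = -60*0 = 0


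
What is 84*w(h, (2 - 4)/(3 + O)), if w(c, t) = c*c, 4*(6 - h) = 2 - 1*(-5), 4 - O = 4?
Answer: 6069/4 ≈ 1517.3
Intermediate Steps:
O = 0 (O = 4 - 1*4 = 4 - 4 = 0)
h = 17/4 (h = 6 - (2 - 1*(-5))/4 = 6 - (2 + 5)/4 = 6 - ¼*7 = 6 - 7/4 = 17/4 ≈ 4.2500)
w(c, t) = c²
84*w(h, (2 - 4)/(3 + O)) = 84*(17/4)² = 84*(289/16) = 6069/4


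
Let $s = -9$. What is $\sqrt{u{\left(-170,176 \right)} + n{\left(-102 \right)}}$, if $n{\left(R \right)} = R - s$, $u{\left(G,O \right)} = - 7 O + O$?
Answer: $i \sqrt{1149} \approx 33.897 i$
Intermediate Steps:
$u{\left(G,O \right)} = - 6 O$
$n{\left(R \right)} = 9 + R$ ($n{\left(R \right)} = R - -9 = R + 9 = 9 + R$)
$\sqrt{u{\left(-170,176 \right)} + n{\left(-102 \right)}} = \sqrt{\left(-6\right) 176 + \left(9 - 102\right)} = \sqrt{-1056 - 93} = \sqrt{-1149} = i \sqrt{1149}$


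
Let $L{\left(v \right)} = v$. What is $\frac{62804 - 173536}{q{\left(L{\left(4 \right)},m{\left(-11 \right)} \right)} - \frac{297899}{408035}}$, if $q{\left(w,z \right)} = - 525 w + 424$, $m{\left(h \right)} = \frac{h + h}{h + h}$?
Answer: $\frac{2378027980}{36008661} \approx 66.04$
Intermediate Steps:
$m{\left(h \right)} = 1$ ($m{\left(h \right)} = \frac{2 h}{2 h} = 2 h \frac{1}{2 h} = 1$)
$q{\left(w,z \right)} = 424 - 525 w$
$\frac{62804 - 173536}{q{\left(L{\left(4 \right)},m{\left(-11 \right)} \right)} - \frac{297899}{408035}} = \frac{62804 - 173536}{\left(424 - 2100\right) - \frac{297899}{408035}} = - \frac{110732}{\left(424 - 2100\right) - \frac{297899}{408035}} = - \frac{110732}{-1676 - \frac{297899}{408035}} = - \frac{110732}{- \frac{684164559}{408035}} = \left(-110732\right) \left(- \frac{408035}{684164559}\right) = \frac{2378027980}{36008661}$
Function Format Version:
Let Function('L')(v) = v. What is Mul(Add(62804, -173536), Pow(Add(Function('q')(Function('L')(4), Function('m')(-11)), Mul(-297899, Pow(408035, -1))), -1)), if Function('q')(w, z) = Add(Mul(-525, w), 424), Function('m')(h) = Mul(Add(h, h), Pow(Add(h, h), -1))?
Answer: Rational(2378027980, 36008661) ≈ 66.040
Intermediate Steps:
Function('m')(h) = 1 (Function('m')(h) = Mul(Mul(2, h), Pow(Mul(2, h), -1)) = Mul(Mul(2, h), Mul(Rational(1, 2), Pow(h, -1))) = 1)
Function('q')(w, z) = Add(424, Mul(-525, w))
Mul(Add(62804, -173536), Pow(Add(Function('q')(Function('L')(4), Function('m')(-11)), Mul(-297899, Pow(408035, -1))), -1)) = Mul(Add(62804, -173536), Pow(Add(Add(424, Mul(-525, 4)), Mul(-297899, Pow(408035, -1))), -1)) = Mul(-110732, Pow(Add(Add(424, -2100), Mul(-297899, Rational(1, 408035))), -1)) = Mul(-110732, Pow(Add(-1676, Rational(-297899, 408035)), -1)) = Mul(-110732, Pow(Rational(-684164559, 408035), -1)) = Mul(-110732, Rational(-408035, 684164559)) = Rational(2378027980, 36008661)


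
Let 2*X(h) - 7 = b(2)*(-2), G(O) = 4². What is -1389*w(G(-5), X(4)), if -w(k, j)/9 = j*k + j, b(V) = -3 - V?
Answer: 3612789/2 ≈ 1.8064e+6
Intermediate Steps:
G(O) = 16
X(h) = 17/2 (X(h) = 7/2 + ((-3 - 1*2)*(-2))/2 = 7/2 + ((-3 - 2)*(-2))/2 = 7/2 + (-5*(-2))/2 = 7/2 + (½)*10 = 7/2 + 5 = 17/2)
w(k, j) = -9*j - 9*j*k (w(k, j) = -9*(j*k + j) = -9*(j + j*k) = -9*j - 9*j*k)
-1389*w(G(-5), X(4)) = -(-12501)*17*(1 + 16)/2 = -(-12501)*17*17/2 = -1389*(-2601/2) = 3612789/2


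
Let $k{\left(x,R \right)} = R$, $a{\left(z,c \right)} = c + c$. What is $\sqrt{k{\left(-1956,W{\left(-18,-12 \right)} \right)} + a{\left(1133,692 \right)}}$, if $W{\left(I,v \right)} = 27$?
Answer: $\sqrt{1411} \approx 37.563$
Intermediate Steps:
$a{\left(z,c \right)} = 2 c$
$\sqrt{k{\left(-1956,W{\left(-18,-12 \right)} \right)} + a{\left(1133,692 \right)}} = \sqrt{27 + 2 \cdot 692} = \sqrt{27 + 1384} = \sqrt{1411}$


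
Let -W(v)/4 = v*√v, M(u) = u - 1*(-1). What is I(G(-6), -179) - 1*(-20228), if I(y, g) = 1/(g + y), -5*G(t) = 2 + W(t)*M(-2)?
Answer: 1089702289/53871 - 8*I*√6/53871 ≈ 20228.0 - 0.00036376*I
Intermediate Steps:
M(u) = 1 + u (M(u) = u + 1 = 1 + u)
W(v) = -4*v^(3/2) (W(v) = -4*v*√v = -4*v^(3/2))
G(t) = -⅖ - 4*t^(3/2)/5 (G(t) = -(2 + (-4*t^(3/2))*(1 - 2))/5 = -(2 - 4*t^(3/2)*(-1))/5 = -(2 + 4*t^(3/2))/5 = -⅖ - 4*t^(3/2)/5)
I(G(-6), -179) - 1*(-20228) = 1/(-179 + (-⅖ - (-24)*I*√6/5)) - 1*(-20228) = 1/(-179 + (-⅖ - (-24)*I*√6/5)) + 20228 = 1/(-179 + (-⅖ + 24*I*√6/5)) + 20228 = 1/(-897/5 + 24*I*√6/5) + 20228 = 20228 + 1/(-897/5 + 24*I*√6/5)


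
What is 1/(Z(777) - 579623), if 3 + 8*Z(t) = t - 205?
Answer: -8/4636415 ≈ -1.7255e-6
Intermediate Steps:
Z(t) = -26 + t/8 (Z(t) = -3/8 + (t - 205)/8 = -3/8 + (-205 + t)/8 = -3/8 + (-205/8 + t/8) = -26 + t/8)
1/(Z(777) - 579623) = 1/((-26 + (⅛)*777) - 579623) = 1/((-26 + 777/8) - 579623) = 1/(569/8 - 579623) = 1/(-4636415/8) = -8/4636415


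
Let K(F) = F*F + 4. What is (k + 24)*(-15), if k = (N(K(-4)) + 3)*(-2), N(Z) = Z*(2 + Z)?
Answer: 12930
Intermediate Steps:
K(F) = 4 + F² (K(F) = F² + 4 = 4 + F²)
k = -886 (k = ((4 + (-4)²)*(2 + (4 + (-4)²)) + 3)*(-2) = ((4 + 16)*(2 + (4 + 16)) + 3)*(-2) = (20*(2 + 20) + 3)*(-2) = (20*22 + 3)*(-2) = (440 + 3)*(-2) = 443*(-2) = -886)
(k + 24)*(-15) = (-886 + 24)*(-15) = -862*(-15) = 12930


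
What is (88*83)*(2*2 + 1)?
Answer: 36520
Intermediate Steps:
(88*83)*(2*2 + 1) = 7304*(4 + 1) = 7304*5 = 36520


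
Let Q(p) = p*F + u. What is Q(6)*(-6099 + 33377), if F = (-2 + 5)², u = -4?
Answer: 1363900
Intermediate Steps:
F = 9 (F = 3² = 9)
Q(p) = -4 + 9*p (Q(p) = p*9 - 4 = 9*p - 4 = -4 + 9*p)
Q(6)*(-6099 + 33377) = (-4 + 9*6)*(-6099 + 33377) = (-4 + 54)*27278 = 50*27278 = 1363900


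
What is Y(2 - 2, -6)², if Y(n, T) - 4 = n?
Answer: 16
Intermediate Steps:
Y(n, T) = 4 + n
Y(2 - 2, -6)² = (4 + (2 - 2))² = (4 + 0)² = 4² = 16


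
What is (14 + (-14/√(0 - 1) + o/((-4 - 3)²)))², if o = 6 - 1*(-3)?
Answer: 12429/2401 + 2780*I/7 ≈ 5.1766 + 397.14*I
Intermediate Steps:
o = 9 (o = 6 + 3 = 9)
(14 + (-14/√(0 - 1) + o/((-4 - 3)²)))² = (14 + (-14/√(0 - 1) + 9/((-4 - 3)²)))² = (14 + (-14*(-I) + 9/((-7)²)))² = (14 + (-14*(-I) + 9/49))² = (14 + (-(-14)*I + 9*(1/49)))² = (14 + (14*I + 9/49))² = (14 + (9/49 + 14*I))² = (695/49 + 14*I)²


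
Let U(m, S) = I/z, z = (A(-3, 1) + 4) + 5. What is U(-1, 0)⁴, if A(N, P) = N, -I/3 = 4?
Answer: 16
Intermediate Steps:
I = -12 (I = -3*4 = -12)
z = 6 (z = (-3 + 4) + 5 = 1 + 5 = 6)
U(m, S) = -2 (U(m, S) = -12/6 = -12*⅙ = -2)
U(-1, 0)⁴ = (-2)⁴ = 16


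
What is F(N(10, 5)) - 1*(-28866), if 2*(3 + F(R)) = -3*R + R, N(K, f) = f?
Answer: 28858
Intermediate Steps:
F(R) = -3 - R (F(R) = -3 + (-3*R + R)/2 = -3 + (-2*R)/2 = -3 - R)
F(N(10, 5)) - 1*(-28866) = (-3 - 1*5) - 1*(-28866) = (-3 - 5) + 28866 = -8 + 28866 = 28858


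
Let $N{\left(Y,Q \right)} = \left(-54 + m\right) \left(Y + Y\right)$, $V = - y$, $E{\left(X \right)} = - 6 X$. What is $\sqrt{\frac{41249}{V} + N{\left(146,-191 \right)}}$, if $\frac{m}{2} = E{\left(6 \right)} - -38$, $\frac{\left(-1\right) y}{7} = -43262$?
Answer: $\frac{i \sqrt{1338955592317266}}{302834} \approx 120.83 i$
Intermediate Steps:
$y = 302834$ ($y = \left(-7\right) \left(-43262\right) = 302834$)
$V = -302834$ ($V = \left(-1\right) 302834 = -302834$)
$m = 4$ ($m = 2 \left(\left(-6\right) 6 - -38\right) = 2 \left(-36 + 38\right) = 2 \cdot 2 = 4$)
$N{\left(Y,Q \right)} = - 100 Y$ ($N{\left(Y,Q \right)} = \left(-54 + 4\right) \left(Y + Y\right) = - 50 \cdot 2 Y = - 100 Y$)
$\sqrt{\frac{41249}{V} + N{\left(146,-191 \right)}} = \sqrt{\frac{41249}{-302834} - 14600} = \sqrt{41249 \left(- \frac{1}{302834}\right) - 14600} = \sqrt{- \frac{41249}{302834} - 14600} = \sqrt{- \frac{4421417649}{302834}} = \frac{i \sqrt{1338955592317266}}{302834}$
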